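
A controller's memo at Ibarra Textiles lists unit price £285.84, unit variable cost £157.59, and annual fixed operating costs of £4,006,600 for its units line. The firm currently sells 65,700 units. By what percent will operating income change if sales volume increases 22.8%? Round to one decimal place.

+43.5%

Total contribution margin = 65,700 × £128.25 = £8,426,025.00.
Subtracting fixed costs: EBIT = £8,426,025.00 − £4,006,600 = £4,419,425.00.
Degree of operating leverage = £8,426,025.00 / £4,419,425.00 = 1.9066.
%ΔEBIT = DOL × %ΔSales = 1.9066 × +22.8% = +43.5%.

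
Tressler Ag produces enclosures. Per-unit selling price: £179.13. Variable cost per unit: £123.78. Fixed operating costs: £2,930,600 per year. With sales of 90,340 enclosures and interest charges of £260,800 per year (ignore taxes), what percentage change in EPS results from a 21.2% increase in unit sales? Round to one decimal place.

At 90,340 units, contribution = 90,340 × £55.35 = £5,000,319.00.
EBIT = £5,000,319.00 − £2,930,600 = £2,069,719.00.
After interest of £260,800.00, pre-tax earnings = £1,808,919.00.
Degree of combined leverage = contribution ÷ (EBIT − I) = £5,000,319.00 ÷ £1,808,919.00 = 2.7643.
EPS therefore changes by 2.7643 × (+21.2%) = +58.6%.

+58.6%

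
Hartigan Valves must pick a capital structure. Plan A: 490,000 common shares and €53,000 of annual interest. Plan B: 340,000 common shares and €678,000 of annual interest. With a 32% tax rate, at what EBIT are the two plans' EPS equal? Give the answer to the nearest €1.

Set EPS_A = EPS_B: (EBIT − €53,000)(1 − 0.32) ÷ 490,000 = (EBIT − €678,000)(1 − 0.32) ÷ 340,000.
Cancelling (1 − t) and cross-multiplying: 340,000·(EBIT − 53,000) = 490,000·(EBIT − 678,000).
Solving, EBIT = (678,000·490,000 − 53,000·340,000) / (490,000 − 340,000) = 314,200,000,000 / 150,000 = 2,094,666.67.

€2,094,667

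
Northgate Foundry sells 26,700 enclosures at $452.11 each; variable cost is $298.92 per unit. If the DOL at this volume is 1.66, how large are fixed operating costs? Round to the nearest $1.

$1,626,213

Total contribution margin = 26,700 × $153.19 = $4,090,173.00.
DOL = contribution / EBIT, so EBIT = $4,090,173.00 / 1.66 = $2,463,959.64.
Fixed costs = CM − EBIT = $4,090,173.00 − $2,463,959.64 = $1,626,213.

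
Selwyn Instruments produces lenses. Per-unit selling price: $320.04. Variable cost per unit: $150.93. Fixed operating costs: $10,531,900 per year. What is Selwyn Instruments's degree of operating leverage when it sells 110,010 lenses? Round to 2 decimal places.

2.30

Total contribution margin = 110,010 × $169.11 = $18,603,791.10.
Subtracting fixed costs: EBIT = $18,603,791.10 − $10,531,900 = $8,071,891.10.
Degree of operating leverage = $18,603,791.10 / $8,071,891.10 = 2.3048.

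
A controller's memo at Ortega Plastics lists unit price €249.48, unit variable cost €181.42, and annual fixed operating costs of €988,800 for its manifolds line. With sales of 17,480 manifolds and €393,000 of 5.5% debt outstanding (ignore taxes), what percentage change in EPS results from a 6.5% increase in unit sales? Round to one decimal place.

Contribution at this volume is 17,480 × €68.06 = €1,189,688.80.
EBIT = €1,189,688.80 − €988,800 = €200,888.80.
Interest = €21,615.00, so EBIT − I = €179,273.80.
Degree of combined leverage = contribution ÷ (EBIT − I) = €1,189,688.80 ÷ €179,273.80 = 6.6362.
EPS therefore changes by 6.6362 × (+6.5%) = +43.1%.

+43.1%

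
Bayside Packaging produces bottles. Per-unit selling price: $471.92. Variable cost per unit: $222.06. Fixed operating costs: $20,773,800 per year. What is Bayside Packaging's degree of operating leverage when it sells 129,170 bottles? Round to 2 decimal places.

Total contribution margin = 129,170 × $249.86 = $32,274,416.20.
Operating income = contribution − fixed costs = $32,274,416.20 − $20,773,800 = $11,500,616.20.
Degree of operating leverage = $32,274,416.20 / $11,500,616.20 = 2.8063.

2.81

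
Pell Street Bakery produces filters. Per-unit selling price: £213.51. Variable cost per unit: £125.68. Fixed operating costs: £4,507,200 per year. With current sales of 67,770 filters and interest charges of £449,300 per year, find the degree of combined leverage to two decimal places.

Total contribution margin = 67,770 × £87.83 = £5,952,239.10.
Subtracting fixed costs: EBIT = £5,952,239.10 − £4,507,200 = £1,445,039.10. Interest = £449,300.00.
DOL = £5,952,239.10 ÷ £1,445,039.10 = 4.1191; DFL = £1,445,039.10 ÷ £995,739.10 = 1.4512.
Combined leverage = 4.1191 × 1.4512 = 5.9776.

5.98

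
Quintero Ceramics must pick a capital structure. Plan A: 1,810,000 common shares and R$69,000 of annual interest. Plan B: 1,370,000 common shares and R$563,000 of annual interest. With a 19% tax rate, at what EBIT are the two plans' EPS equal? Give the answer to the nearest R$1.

Set EPS_A = EPS_B: (EBIT − R$69,000)(1 − 0.19) ÷ 1,810,000 = (EBIT − R$563,000)(1 − 0.19) ÷ 1,370,000.
Cancelling (1 − t) and cross-multiplying: 1,370,000·(EBIT − 69,000) = 1,810,000·(EBIT − 563,000).
EBIT × (1,810,000 − 1,370,000) = 563,000 × 1,810,000 − 69,000 × 1,370,000 = 924,500,000,000, so EBIT = 924,500,000,000 ÷ 440,000 = 2,101,136.36.

R$2,101,136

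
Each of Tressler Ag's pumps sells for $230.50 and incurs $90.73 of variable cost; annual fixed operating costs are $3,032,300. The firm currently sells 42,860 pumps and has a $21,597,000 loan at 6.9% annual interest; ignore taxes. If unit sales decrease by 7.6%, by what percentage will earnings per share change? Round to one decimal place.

Total contribution margin = 42,860 × $139.77 = $5,990,542.20.
Subtracting fixed costs: EBIT = $5,990,542.20 − $3,032,300 = $2,958,242.20.
Interest = $1,490,193.00, so EBIT − I = $1,468,049.20.
DCL = total CM / (EBIT − I) = $5,990,542.20 / $1,468,049.20 = 4.0806.
EPS therefore changes by 4.0806 × (-7.6%) = -31.0%.

-31.0%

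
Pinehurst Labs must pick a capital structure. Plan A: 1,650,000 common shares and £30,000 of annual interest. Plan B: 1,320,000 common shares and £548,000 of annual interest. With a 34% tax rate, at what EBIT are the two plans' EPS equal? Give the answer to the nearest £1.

£2,620,000

Set EPS_A = EPS_B: (EBIT − £30,000)(1 − 0.34) ÷ 1,650,000 = (EBIT − £548,000)(1 − 0.34) ÷ 1,320,000.
Cancelling (1 − t) and cross-multiplying: 1,320,000·(EBIT − 30,000) = 1,650,000·(EBIT − 548,000).
Solving, EBIT = (548,000·1,650,000 − 30,000·1,320,000) / (1,650,000 − 1,320,000) = 864,600,000,000 / 330,000 = 2,620,000.00.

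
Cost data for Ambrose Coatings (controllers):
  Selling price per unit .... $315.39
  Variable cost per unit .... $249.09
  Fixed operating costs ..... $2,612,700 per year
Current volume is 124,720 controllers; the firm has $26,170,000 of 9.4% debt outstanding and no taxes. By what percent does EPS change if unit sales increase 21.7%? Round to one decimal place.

+56.1%

Contribution at this volume is 124,720 × $66.30 = $8,268,936.00.
EBIT = $8,268,936.00 − $2,612,700 = $5,656,236.00.
Interest = $2,459,980.00, so EBIT − I = $3,196,256.00.
DCL = total CM / (EBIT − I) = $8,268,936.00 / $3,196,256.00 = 2.5871.
EPS therefore changes by 2.5871 × (+21.7%) = +56.1%.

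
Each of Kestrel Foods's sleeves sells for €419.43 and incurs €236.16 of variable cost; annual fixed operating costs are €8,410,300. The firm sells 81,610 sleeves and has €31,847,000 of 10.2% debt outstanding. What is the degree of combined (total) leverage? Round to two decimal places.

4.54

Contribution at this volume is 81,610 × €183.27 = €14,956,664.70.
Operating income = contribution − fixed costs = €14,956,664.70 − €8,410,300 = €6,546,364.70. Interest = €3,248,394.00.
DOL = €14,956,664.70 ÷ €6,546,364.70 = 2.2847; DFL = €6,546,364.70 ÷ €3,297,970.70 = 1.9850.
Combined leverage = 2.2847 × 1.9850 = 4.5351.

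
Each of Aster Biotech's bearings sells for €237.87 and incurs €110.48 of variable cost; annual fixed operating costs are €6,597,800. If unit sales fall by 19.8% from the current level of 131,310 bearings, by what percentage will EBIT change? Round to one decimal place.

-32.7%

At 131,310 units, contribution = 131,310 × €127.39 = €16,727,580.90.
Subtracting fixed costs: EBIT = €16,727,580.90 − €6,597,800 = €10,129,780.90.
DOL = contribution ÷ EBIT = €16,727,580.90 ÷ €10,129,780.90 = 1.6513.
So EBIT moves 1.6513 × (-19.8%) = -32.7%.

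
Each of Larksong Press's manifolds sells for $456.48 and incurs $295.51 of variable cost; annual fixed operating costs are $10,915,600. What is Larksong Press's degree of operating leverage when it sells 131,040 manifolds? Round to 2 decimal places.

Contribution at this volume is 131,040 × $160.97 = $21,093,508.80.
EBIT = $21,093,508.80 − $10,915,600 = $10,177,908.80.
Degree of operating leverage = $21,093,508.80 / $10,177,908.80 = 2.0725.

2.07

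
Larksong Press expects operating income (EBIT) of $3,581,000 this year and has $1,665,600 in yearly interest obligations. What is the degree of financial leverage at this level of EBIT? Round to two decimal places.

1.87

Annual interest charges come to $1,665,600.00.
DFL = EBIT ÷ (EBIT − I) = $3,581,000 ÷ ($3,581,000 − $1,665,600.00) = $3,581,000 ÷ $1,915,400.00 = 1.8696.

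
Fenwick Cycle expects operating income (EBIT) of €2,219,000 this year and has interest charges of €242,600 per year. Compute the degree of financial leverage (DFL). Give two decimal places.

Annual interest charges come to €242,600.00.
Degree of financial leverage = EBIT / (EBIT − interest) = €2,219,000 / €1,976,400.00 = 1.1227.

1.12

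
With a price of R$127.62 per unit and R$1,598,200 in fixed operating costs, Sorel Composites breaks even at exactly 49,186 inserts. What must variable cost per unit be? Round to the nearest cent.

R$95.13

Contribution per unit must be FC / Q = R$1,598,200 / 49,186 = R$32.4930.
Variable cost per unit = R$127.62 − R$32.4930 = R$95.13.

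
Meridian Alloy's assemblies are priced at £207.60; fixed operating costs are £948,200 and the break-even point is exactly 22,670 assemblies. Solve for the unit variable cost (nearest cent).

£165.77

At break-even, FC = Q × (P − VC), so P − VC = £948,200 ÷ 22,670 = £41.8262.
Hence VC = price − CM = £207.60 − £41.8262 = £165.77.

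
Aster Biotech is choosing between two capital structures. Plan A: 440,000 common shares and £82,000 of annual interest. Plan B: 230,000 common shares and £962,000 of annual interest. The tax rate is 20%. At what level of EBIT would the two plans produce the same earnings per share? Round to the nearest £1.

Set EPS_A = EPS_B: (EBIT − £82,000)(1 − 0.20) ÷ 440,000 = (EBIT − £962,000)(1 − 0.20) ÷ 230,000.
The (1 − t) factor cancels: (EBIT − 82,000) × 230,000 = (EBIT − 962,000) × 440,000.
EBIT × (440,000 − 230,000) = 962,000 × 440,000 − 82,000 × 230,000 = 404,420,000,000, so EBIT = 404,420,000,000 ÷ 210,000 = 1,925,809.52.

£1,925,810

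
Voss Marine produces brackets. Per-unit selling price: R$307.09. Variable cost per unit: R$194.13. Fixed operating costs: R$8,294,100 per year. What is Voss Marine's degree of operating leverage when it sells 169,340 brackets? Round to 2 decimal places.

Total contribution margin = 169,340 × R$112.96 = R$19,128,646.40.
Subtracting fixed costs: EBIT = R$19,128,646.40 − R$8,294,100 = R$10,834,546.40.
So DOL = total CM / EBIT = R$19,128,646.40 / R$10,834,546.40 = 1.7655.

1.77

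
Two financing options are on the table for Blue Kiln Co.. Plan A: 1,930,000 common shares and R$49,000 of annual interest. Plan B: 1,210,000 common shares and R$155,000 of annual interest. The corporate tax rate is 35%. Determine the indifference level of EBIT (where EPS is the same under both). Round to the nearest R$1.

R$333,139

Set EPS_A = EPS_B: (EBIT − R$49,000)(1 − 0.35) ÷ 1,930,000 = (EBIT − R$155,000)(1 − 0.35) ÷ 1,210,000.
Cancelling (1 − t) and cross-multiplying: 1,210,000·(EBIT − 49,000) = 1,930,000·(EBIT − 155,000).
Solving, EBIT = (155,000·1,930,000 − 49,000·1,210,000) / (1,930,000 − 1,210,000) = 239,860,000,000 / 720,000 = 333,138.89.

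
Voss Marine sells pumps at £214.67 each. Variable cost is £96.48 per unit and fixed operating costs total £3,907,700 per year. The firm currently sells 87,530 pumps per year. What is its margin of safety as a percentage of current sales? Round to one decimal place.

62.2%

Each unit contributes £214.67 − £96.48 = £118.19. Break-even units = £3,907,700 ÷ £118.19 = 33,062.86; break-even revenue = 33,062.86 × £214.67 = £7,097,605.20.
Current sales = 87,530 × £214.67 = £18,790,065.10.
Margin of safety = (£18,790,065.10 − £7,097,605.20) ÷ £18,790,065.10 = 62.2%.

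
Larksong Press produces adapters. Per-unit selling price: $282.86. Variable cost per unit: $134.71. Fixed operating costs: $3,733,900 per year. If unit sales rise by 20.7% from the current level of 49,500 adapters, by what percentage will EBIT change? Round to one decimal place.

+42.2%

At 49,500 units, contribution = 49,500 × $148.15 = $7,333,425.00.
Operating income = contribution − fixed costs = $7,333,425.00 − $3,733,900 = $3,599,525.00.
DOL = contribution ÷ EBIT = $7,333,425.00 ÷ $3,599,525.00 = 2.0373.
So EBIT moves 2.0373 × (+20.7%) = +42.2%.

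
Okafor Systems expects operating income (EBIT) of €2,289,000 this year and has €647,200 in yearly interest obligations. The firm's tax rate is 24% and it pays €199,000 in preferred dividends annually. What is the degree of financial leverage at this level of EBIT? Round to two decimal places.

1.66

Interest = €647,200.00.
Pre-tax preferred-dividend burden = €199,000 ÷ (1 − 0.24) = €261,842.11.
DFL = EBIT ÷ [EBIT − I − D_p/(1−t)] = €2,289,000 ÷ [€2,289,000 − €647,200.00 − €261,842.11] = €2,289,000 ÷ €1,379,957.89 = 1.6587.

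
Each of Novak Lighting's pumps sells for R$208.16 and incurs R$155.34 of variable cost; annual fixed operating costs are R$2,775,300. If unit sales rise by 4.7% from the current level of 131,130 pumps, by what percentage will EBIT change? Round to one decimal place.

+7.8%

Contribution at this volume is 131,130 × R$52.82 = R$6,926,286.60.
Operating income = contribution − fixed costs = R$6,926,286.60 − R$2,775,300 = R$4,150,986.60.
So DOL = total CM / EBIT = R$6,926,286.60 / R$4,150,986.60 = 1.6686.
%ΔEBIT = DOL × %ΔSales = 1.6686 × +4.7% = +7.8%.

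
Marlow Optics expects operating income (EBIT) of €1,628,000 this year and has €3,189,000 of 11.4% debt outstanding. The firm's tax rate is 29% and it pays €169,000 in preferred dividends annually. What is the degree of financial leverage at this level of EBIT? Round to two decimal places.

Annual interest charges come to €363,546.00.
Preferred dividends grossed up pre-tax: €169,000 / (1 − 0.29) = €238,028.17.
DFL = EBIT ÷ [EBIT − I − D_p/(1−t)] = €1,628,000 ÷ [€1,628,000 − €363,546.00 − €238,028.17] = €1,628,000 ÷ €1,026,425.83 = 1.5861.

1.59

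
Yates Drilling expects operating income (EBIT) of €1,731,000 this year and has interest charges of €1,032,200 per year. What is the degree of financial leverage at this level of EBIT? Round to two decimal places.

2.48

Annual interest charges come to €1,032,200.00.
DFL = EBIT ÷ (EBIT − I) = €1,731,000 ÷ (€1,731,000 − €1,032,200.00) = €1,731,000 ÷ €698,800.00 = 2.4771.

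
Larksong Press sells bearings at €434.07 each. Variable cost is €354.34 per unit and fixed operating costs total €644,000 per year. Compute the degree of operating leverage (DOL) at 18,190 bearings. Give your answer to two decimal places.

At 18,190 units, contribution = 18,190 × €79.73 = €1,450,288.70.
Subtracting fixed costs: EBIT = €1,450,288.70 − €644,000 = €806,288.70.
Degree of operating leverage = €1,450,288.70 / €806,288.70 = 1.7987.

1.80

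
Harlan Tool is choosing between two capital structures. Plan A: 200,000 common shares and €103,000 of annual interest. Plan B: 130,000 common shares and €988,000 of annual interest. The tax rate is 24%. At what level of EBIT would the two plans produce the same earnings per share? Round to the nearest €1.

Set EPS_A = EPS_B: (EBIT − €103,000)(1 − 0.24) ÷ 200,000 = (EBIT − €988,000)(1 − 0.24) ÷ 130,000.
Cancelling (1 − t) and cross-multiplying: 130,000·(EBIT − 103,000) = 200,000·(EBIT − 988,000).
EBIT × (200,000 − 130,000) = 988,000 × 200,000 − 103,000 × 130,000 = 184,210,000,000, so EBIT = 184,210,000,000 ÷ 70,000 = 2,631,571.43.

€2,631,571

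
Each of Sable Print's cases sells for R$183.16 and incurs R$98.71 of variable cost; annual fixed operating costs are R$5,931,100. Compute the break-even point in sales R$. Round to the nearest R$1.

R$12,863,710

CM per unit = R$183.16 − R$98.71 = R$84.45; CM ratio = R$84.45 / R$183.16 = 0.4611.
Break-even sales = FC ÷ CM ratio = R$5,931,100 × R$183.16 / R$84.45 = R$12,863,710.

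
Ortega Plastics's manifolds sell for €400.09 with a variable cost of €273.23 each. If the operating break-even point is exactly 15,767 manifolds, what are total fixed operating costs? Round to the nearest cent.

Contribution margin per unit = €400.09 − €273.23 = €126.86.
Fixed costs = break-even units × CM = 15,767 × €126.86 = €2,000,201.62.

€2,000,201.62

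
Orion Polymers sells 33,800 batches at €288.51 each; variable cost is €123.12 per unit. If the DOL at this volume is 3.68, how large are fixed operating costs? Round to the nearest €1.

€4,071,111

At 33,800 units, contribution = 33,800 × €165.39 = €5,590,182.00.
DOL = contribution / EBIT, so EBIT = €5,590,182.00 / 3.68 = €1,519,071.20.
Fixed costs = CM − EBIT = €5,590,182.00 − €1,519,071.20 = €4,071,111.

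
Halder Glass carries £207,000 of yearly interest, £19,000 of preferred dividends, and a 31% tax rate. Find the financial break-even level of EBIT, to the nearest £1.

£234,536

Grossing the preferred dividend up to pre-tax terms: £19,000 / (1 − 0.31) = £27,536.23.
EPS = 0 when EBIT covers interest plus the pre-tax preferred burden: £207,000 + £27,536.23 = £234,536.23.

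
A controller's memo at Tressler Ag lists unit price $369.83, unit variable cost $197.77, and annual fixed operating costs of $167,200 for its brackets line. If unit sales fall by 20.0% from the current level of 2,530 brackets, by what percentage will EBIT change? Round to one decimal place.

-32.5%

At 2,530 units, contribution = 2,530 × $172.06 = $435,311.80.
Operating income = contribution − fixed costs = $435,311.80 − $167,200 = $268,111.80.
So DOL = total CM / EBIT = $435,311.80 / $268,111.80 = 1.6236.
So EBIT moves 1.6236 × (-20.0%) = -32.5%.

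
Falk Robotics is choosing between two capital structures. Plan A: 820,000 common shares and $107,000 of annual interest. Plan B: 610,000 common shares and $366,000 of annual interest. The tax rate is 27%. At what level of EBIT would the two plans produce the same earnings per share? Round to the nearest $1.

Set EPS_A = EPS_B: (EBIT − $107,000)(1 − 0.27) ÷ 820,000 = (EBIT − $366,000)(1 − 0.27) ÷ 610,000.
Cancelling (1 − t) and cross-multiplying: 610,000·(EBIT − 107,000) = 820,000·(EBIT − 366,000).
EBIT × (820,000 − 610,000) = 366,000 × 820,000 − 107,000 × 610,000 = 234,850,000,000, so EBIT = 234,850,000,000 ÷ 210,000 = 1,118,333.33.

$1,118,333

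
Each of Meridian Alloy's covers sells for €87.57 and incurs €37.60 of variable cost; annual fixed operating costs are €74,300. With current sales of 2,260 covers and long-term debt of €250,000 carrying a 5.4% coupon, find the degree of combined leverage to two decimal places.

Contribution at this volume is 2,260 × €49.97 = €112,932.20.
Operating income = contribution − fixed costs = €112,932.20 − €74,300 = €38,632.20. Interest = €13,500.00.
DOL = €112,932.20 ÷ €38,632.20 = 2.9233; DFL = €38,632.20 ÷ €25,132.20 = 1.5372.
DCL = DOL × DFL = 2.9233 × 1.5372 = 4.4937.

4.49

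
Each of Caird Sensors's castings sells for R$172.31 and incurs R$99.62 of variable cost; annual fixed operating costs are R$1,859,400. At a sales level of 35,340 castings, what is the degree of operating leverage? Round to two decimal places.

3.62

Total contribution margin = 35,340 × R$72.69 = R$2,568,864.60.
Subtracting fixed costs: EBIT = R$2,568,864.60 − R$1,859,400 = R$709,464.60.
So DOL = total CM / EBIT = R$2,568,864.60 / R$709,464.60 = 3.6208.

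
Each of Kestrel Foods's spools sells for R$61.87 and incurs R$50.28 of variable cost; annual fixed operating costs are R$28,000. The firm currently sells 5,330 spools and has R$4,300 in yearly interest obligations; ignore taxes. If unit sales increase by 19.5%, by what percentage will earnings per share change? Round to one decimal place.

Total contribution margin = 5,330 × R$11.59 = R$61,774.70.
Subtracting fixed costs: EBIT = R$61,774.70 − R$28,000 = R$33,774.70.
Interest = R$4,300.00, so EBIT − I = R$29,474.70.
DCL = total CM / (EBIT − I) = R$61,774.70 / R$29,474.70 = 2.0959.
%ΔEPS = DCL × %ΔSales = 2.0959 × +19.5% = +40.9%.

+40.9%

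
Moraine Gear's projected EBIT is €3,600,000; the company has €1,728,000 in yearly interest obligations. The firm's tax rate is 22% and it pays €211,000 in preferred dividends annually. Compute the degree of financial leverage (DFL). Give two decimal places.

2.25

Annual interest charges come to €1,728,000.00.
Pre-tax preferred-dividend burden = €211,000 ÷ (1 − 0.22) = €270,512.82.
DFL = EBIT ÷ [EBIT − I − D_p/(1−t)] = €3,600,000 ÷ [€3,600,000 − €1,728,000.00 − €270,512.82] = €3,600,000 ÷ €1,601,487.18 = 2.2479.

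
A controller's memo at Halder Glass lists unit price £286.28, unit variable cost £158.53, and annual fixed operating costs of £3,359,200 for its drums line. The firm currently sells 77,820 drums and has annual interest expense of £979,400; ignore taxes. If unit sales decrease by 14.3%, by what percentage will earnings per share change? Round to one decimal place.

-25.4%

At 77,820 units, contribution = 77,820 × £127.75 = £9,941,505.00.
Operating income = contribution − fixed costs = £9,941,505.00 − £3,359,200 = £6,582,305.00.
Interest = £979,400.00, so EBIT − I = £5,602,905.00.
Degree of combined leverage = contribution ÷ (EBIT − I) = £9,941,505.00 ÷ £5,602,905.00 = 1.7743.
EPS therefore changes by 1.7743 × (-14.3%) = -25.4%.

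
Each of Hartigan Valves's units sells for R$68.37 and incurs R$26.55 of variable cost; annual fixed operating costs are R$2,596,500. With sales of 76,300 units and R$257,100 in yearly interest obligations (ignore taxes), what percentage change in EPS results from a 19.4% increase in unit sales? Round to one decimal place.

Contribution at this volume is 76,300 × R$41.82 = R$3,190,866.00.
Operating income = contribution − fixed costs = R$3,190,866.00 − R$2,596,500 = R$594,366.00.
After interest of R$257,100.00, pre-tax earnings = R$337,266.00.
Degree of combined leverage = contribution ÷ (EBIT − I) = R$3,190,866.00 ÷ R$337,266.00 = 9.4610.
EPS therefore changes by 9.4610 × (+19.4%) = +183.5%.

+183.5%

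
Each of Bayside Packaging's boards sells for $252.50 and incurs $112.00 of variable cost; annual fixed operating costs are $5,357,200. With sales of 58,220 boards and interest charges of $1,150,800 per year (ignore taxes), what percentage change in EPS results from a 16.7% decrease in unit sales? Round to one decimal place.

-81.7%

At 58,220 units, contribution = 58,220 × $140.50 = $8,179,910.00.
Operating income = contribution − fixed costs = $8,179,910.00 − $5,357,200 = $2,822,710.00.
After interest of $1,150,800.00, pre-tax earnings = $1,671,910.00.
DCL = total CM / (EBIT − I) = $8,179,910.00 / $1,671,910.00 = 4.8926.
%ΔEPS = DCL × %ΔSales = 4.8926 × -16.7% = -81.7%.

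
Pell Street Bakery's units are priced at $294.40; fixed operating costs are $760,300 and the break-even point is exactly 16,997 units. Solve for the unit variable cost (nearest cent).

$249.67

At break-even, FC = Q × (P − VC), so P − VC = $760,300 ÷ 16,997 = $44.7314.
Variable cost per unit = $294.40 − $44.7314 = $249.67.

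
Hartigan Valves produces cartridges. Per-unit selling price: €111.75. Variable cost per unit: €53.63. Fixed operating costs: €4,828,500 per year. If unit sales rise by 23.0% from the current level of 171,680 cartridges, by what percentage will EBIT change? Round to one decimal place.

Contribution at this volume is 171,680 × €58.12 = €9,978,041.60.
Subtracting fixed costs: EBIT = €9,978,041.60 − €4,828,500 = €5,149,541.60.
Degree of operating leverage = €9,978,041.60 / €5,149,541.60 = 1.9377.
Operating income changes by 1.9377 × +23.0% = +44.6%.

+44.6%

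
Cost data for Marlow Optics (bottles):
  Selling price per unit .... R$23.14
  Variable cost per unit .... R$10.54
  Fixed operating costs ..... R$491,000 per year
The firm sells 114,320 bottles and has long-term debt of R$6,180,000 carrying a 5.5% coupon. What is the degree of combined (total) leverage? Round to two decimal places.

Contribution at this volume is 114,320 × R$12.60 = R$1,440,432.00.
Subtracting fixed costs: EBIT = R$1,440,432.00 − R$491,000 = R$949,432.00. Interest = R$339,900.00, so EBIT − I = R$609,532.00.
DCL = contribution ÷ (EBIT − I) = R$1,440,432.00 ÷ R$609,532.00 = 2.3632.

2.36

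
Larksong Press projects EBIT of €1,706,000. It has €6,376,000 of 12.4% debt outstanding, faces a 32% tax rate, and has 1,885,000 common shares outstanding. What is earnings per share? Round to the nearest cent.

€0.33

Interest = €790,624.00, so EBT = €1,706,000 − €790,624.00 = €915,376.00.
After tax at 32%: net income = €915,376.00 × 0.68 = €622,455.68.
EPS = €622,455.68 ÷ 1,885,000 = €0.33.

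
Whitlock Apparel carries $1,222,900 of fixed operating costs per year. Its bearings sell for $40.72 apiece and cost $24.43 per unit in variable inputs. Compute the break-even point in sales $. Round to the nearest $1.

Contribution margin per unit = $40.72 − $24.43 = $16.29, a CM ratio of $16.29 ÷ $40.72 = 0.4000.
Break-even revenue = fixed costs × price ÷ CM = $1,222,900 × $40.72 ÷ $16.29 = $3,056,875.

$3,056,875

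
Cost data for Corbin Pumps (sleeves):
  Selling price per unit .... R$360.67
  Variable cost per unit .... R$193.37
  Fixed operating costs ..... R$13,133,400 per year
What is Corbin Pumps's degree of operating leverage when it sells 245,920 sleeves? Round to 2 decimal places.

1.47

Contribution at this volume is 245,920 × R$167.30 = R$41,142,416.00.
Subtracting fixed costs: EBIT = R$41,142,416.00 − R$13,133,400 = R$28,009,016.00.
So DOL = total CM / EBIT = R$41,142,416.00 / R$28,009,016.00 = 1.4689.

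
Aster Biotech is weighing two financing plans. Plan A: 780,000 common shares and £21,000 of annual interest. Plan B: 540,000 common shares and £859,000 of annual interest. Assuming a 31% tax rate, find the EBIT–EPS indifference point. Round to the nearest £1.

At indifference, (EBIT − 21,000)(1 − t)/780,000 = (EBIT − 859,000)(1 − t)/540,000.
Cancelling (1 − t) and cross-multiplying: 540,000·(EBIT − 21,000) = 780,000·(EBIT − 859,000).
Solving, EBIT = (859,000·780,000 − 21,000·540,000) / (780,000 − 540,000) = 658,680,000,000 / 240,000 = 2,744,500.00.

£2,744,500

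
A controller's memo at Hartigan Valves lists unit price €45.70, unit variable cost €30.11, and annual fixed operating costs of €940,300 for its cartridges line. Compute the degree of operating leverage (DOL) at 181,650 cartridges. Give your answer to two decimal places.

1.50

At 181,650 units, contribution = 181,650 × €15.59 = €2,831,923.50.
EBIT = €2,831,923.50 − €940,300 = €1,891,623.50.
DOL = contribution ÷ EBIT = €2,831,923.50 ÷ €1,891,623.50 = 1.4971.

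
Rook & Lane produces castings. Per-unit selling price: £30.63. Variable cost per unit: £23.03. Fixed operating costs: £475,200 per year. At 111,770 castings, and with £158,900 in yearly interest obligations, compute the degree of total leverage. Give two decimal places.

3.94

At 111,770 units, contribution = 111,770 × £7.60 = £849,452.00.
Subtracting fixed costs: EBIT = £849,452.00 − £475,200 = £374,252.00. Interest = £158,900.00, so EBIT − I = £215,352.00.
DCL = contribution ÷ (EBIT − I) = £849,452.00 ÷ £215,352.00 = 3.9445.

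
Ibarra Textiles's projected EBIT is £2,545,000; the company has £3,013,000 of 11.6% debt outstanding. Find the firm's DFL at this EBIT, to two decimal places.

Annual interest charges come to £349,508.00.
DFL = EBIT ÷ (EBIT − I) = £2,545,000 ÷ (£2,545,000 − £349,508.00) = £2,545,000 ÷ £2,195,492.00 = 1.1592.

1.16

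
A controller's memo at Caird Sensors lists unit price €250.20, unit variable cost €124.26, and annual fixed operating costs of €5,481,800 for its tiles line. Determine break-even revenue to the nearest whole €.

€10,890,475

Contribution margin per unit = €250.20 − €124.26 = €125.94, a CM ratio of €125.94 ÷ €250.20 = 0.5034.
Break-even sales = FC ÷ CM ratio = €5,481,800 × €250.20 / €125.94 = €10,890,475.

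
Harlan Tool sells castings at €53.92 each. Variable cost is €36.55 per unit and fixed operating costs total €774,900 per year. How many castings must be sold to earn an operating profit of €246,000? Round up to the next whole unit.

Unit CM = price − variable cost = €53.92 − €36.55 = €17.37.
Required volume = (fixed costs + target profit) ÷ CM = (€774,900 + €246,000) ÷ €17.37 = 58,773.75, so 58,774 castings.

58,774 castings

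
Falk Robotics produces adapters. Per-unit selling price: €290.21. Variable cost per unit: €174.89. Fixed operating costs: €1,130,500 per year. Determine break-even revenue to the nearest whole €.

€2,844,974

CM per unit = €290.21 − €174.89 = €115.32; CM ratio = €115.32 / €290.21 = 0.3974.
Break-even sales = FC ÷ CM ratio = €1,130,500 × €290.21 / €115.32 = €2,844,974.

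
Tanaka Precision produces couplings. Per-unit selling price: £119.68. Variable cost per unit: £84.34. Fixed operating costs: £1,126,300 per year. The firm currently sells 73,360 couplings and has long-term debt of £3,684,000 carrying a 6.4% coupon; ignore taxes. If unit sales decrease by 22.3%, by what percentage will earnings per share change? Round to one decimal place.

Contribution at this volume is 73,360 × £35.34 = £2,592,542.40.
Operating income = contribution − fixed costs = £2,592,542.40 − £1,126,300 = £1,466,242.40.
Interest = £235,776.00, so EBIT − I = £1,230,466.40.
Degree of combined leverage = contribution ÷ (EBIT − I) = £2,592,542.40 ÷ £1,230,466.40 = 2.1070.
EPS therefore changes by 2.1070 × (-22.3%) = -47.0%.

-47.0%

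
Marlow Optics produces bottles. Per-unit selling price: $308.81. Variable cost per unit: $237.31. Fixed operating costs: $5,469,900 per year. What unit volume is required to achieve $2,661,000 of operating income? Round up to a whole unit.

113,719 bottles

Contribution margin per unit = $308.81 − $237.31 = $71.50.
Required volume = (fixed costs + target profit) ÷ CM = ($5,469,900 + $2,661,000) ÷ $71.50 = 113,718.88, so 113,719 bottles.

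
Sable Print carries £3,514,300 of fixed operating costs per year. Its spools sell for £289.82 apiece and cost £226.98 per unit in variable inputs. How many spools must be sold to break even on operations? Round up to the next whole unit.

55,925 spools

Contribution margin per unit = £289.82 − £226.98 = £62.84.
Units to break even: £3,514,300 ÷ £62.84 = 55,924.57, rounded up to 55,925.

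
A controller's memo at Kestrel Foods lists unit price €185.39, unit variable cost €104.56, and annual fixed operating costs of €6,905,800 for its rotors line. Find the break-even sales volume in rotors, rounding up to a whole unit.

85,437 rotors

Each unit contributes €185.39 − €104.56 = €80.83.
Break-even Q = €6,905,800 / €80.83 = 85,436.10 → 85,437 rotors.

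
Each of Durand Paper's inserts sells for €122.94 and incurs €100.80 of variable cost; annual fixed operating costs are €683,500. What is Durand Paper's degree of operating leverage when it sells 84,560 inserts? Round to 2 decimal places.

1.58

Total contribution margin = 84,560 × €22.14 = €1,872,158.40.
Operating income = contribution − fixed costs = €1,872,158.40 − €683,500 = €1,188,658.40.
So DOL = total CM / EBIT = €1,872,158.40 / €1,188,658.40 = 1.5750.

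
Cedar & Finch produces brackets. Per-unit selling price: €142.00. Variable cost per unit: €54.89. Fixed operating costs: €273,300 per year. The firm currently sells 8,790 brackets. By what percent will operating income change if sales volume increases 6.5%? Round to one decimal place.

+10.1%

Total contribution margin = 8,790 × €87.11 = €765,696.90.
Subtracting fixed costs: EBIT = €765,696.90 − €273,300 = €492,396.90.
Degree of operating leverage = €765,696.90 / €492,396.90 = 1.5550.
Operating income changes by 1.5550 × +6.5% = +10.1%.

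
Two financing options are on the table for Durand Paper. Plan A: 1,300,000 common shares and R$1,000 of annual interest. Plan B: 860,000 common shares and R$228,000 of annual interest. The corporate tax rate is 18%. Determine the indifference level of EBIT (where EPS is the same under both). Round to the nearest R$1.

At indifference, (EBIT − 1,000)(1 − t)/1,300,000 = (EBIT − 228,000)(1 − t)/860,000.
The (1 − t) factor cancels: (EBIT − 1,000) × 860,000 = (EBIT − 228,000) × 1,300,000.
EBIT × (1,300,000 − 860,000) = 228,000 × 1,300,000 − 1,000 × 860,000 = 295,540,000,000, so EBIT = 295,540,000,000 ÷ 440,000 = 671,681.82.

R$671,682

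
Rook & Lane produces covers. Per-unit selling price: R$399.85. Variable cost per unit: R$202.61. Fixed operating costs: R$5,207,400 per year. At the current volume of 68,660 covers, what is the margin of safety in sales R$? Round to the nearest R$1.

Unit CM = price − variable cost = R$399.85 − R$202.61 = R$197.24. Break-even units = R$5,207,400 ÷ R$197.24 = 26,401.34; break-even revenue = 26,401.34 × R$399.85 = R$10,556,575.19.
Actual sales revenue = 68,660 × R$399.85 = R$27,453,701.00.
Margin of safety = R$27,453,701.00 − R$10,556,575.19 = R$16,897,126.

R$16,897,126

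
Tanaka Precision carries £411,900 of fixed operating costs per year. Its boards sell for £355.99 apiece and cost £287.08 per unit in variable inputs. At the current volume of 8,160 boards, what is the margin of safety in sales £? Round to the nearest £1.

£776,997

Contribution margin per unit = £355.99 − £287.08 = £68.91. Break-even units = £411,900 ÷ £68.91 = 5,977.36; break-even revenue = 5,977.36 × £355.99 = £2,127,881.02.
Current sales = 8,160 × £355.99 = £2,904,878.40.
Margin of safety = £2,904,878.40 − £2,127,881.02 = £776,997.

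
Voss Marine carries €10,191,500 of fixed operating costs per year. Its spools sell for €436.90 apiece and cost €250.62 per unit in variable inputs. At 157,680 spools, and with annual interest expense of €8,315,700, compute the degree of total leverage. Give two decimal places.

2.70

At 157,680 units, contribution = 157,680 × €186.28 = €29,372,630.40.
Operating income = contribution − fixed costs = €29,372,630.40 − €10,191,500 = €19,181,130.40. Interest = €8,315,700.00.
DOL = €29,372,630.40 ÷ €19,181,130.40 = 1.5313; DFL = €19,181,130.40 ÷ €10,865,430.40 = 1.7653.
Combined leverage = 1.5313 × 1.7653 = 2.7032.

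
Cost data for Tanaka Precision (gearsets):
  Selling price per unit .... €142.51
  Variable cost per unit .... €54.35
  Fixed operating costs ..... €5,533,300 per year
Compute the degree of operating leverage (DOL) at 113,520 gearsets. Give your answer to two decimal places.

At 113,520 units, contribution = 113,520 × €88.16 = €10,007,923.20.
Operating income = contribution − fixed costs = €10,007,923.20 − €5,533,300 = €4,474,623.20.
Degree of operating leverage = €10,007,923.20 / €4,474,623.20 = 2.2366.

2.24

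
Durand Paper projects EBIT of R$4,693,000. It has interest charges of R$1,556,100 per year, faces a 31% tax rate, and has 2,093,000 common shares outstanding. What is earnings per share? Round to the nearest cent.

R$1.03

Interest = R$1,556,100.00, so EBT = R$4,693,000 − R$1,556,100.00 = R$3,136,900.00.
After tax at 31%: net income = R$3,136,900.00 × 0.69 = R$2,164,461.00.
EPS = R$2,164,461.00 ÷ 2,093,000 = R$1.03.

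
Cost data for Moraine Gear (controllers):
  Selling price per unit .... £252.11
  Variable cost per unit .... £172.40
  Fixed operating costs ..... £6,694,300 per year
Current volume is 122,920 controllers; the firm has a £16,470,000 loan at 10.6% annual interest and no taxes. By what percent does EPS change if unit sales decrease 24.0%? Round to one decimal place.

Contribution at this volume is 122,920 × £79.71 = £9,797,953.20.
EBIT = £9,797,953.20 − £6,694,300 = £3,103,653.20.
Interest = £1,745,820.00, so EBIT − I = £1,357,833.20.
DCL = total CM / (EBIT − I) = £9,797,953.20 / £1,357,833.20 = 7.2159.
EPS therefore changes by 7.2159 × (-24.0%) = -173.2%.

-173.2%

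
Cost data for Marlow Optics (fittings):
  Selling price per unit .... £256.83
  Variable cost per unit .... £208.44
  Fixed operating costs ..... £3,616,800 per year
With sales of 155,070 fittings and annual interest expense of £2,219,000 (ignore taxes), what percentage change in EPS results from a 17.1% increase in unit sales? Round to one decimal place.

Contribution at this volume is 155,070 × £48.39 = £7,503,837.30.
Subtracting fixed costs: EBIT = £7,503,837.30 − £3,616,800 = £3,887,037.30.
Interest = £2,219,000.00, so EBIT − I = £1,668,037.30.
DCL = total CM / (EBIT − I) = £7,503,837.30 / £1,668,037.30 = 4.4986.
%ΔEPS = DCL × %ΔSales = 4.4986 × +17.1% = +76.9%.

+76.9%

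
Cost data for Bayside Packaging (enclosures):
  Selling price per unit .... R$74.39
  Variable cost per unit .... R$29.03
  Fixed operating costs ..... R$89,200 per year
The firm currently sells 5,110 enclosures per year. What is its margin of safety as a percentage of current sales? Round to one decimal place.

61.5%

Each unit contributes R$74.39 − R$29.03 = R$45.36. Break-even units = R$89,200 ÷ R$45.36 = 1,966.49; break-even revenue = 1,966.49 × R$74.39 = R$146,287.21.
Current sales = 5,110 × R$74.39 = R$380,132.90.
Margin of safety = (R$380,132.90 − R$146,287.21) ÷ R$380,132.90 = 61.5%.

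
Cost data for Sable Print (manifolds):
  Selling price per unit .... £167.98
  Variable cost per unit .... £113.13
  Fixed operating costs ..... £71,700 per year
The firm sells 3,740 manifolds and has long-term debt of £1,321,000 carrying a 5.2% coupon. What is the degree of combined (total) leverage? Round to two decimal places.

3.17

Contribution at this volume is 3,740 × £54.85 = £205,139.00.
Subtracting fixed costs: EBIT = £205,139.00 − £71,700 = £133,439.00. Interest = £68,692.00.
DOL = £205,139.00 ÷ £133,439.00 = 1.5373; DFL = £133,439.00 ÷ £64,747.00 = 2.0609.
DCL = DOL × DFL = 1.5373 × 2.0609 = 3.1682.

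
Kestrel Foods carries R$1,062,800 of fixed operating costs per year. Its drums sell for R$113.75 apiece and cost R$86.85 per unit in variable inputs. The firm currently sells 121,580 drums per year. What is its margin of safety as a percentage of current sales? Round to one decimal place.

67.5%

Contribution margin per unit = R$113.75 − R$86.85 = R$26.90. Break-even units = R$1,062,800 ÷ R$26.90 = 39,509.29; break-even revenue = 39,509.29 × R$113.75 = R$4,494,182.16.
Actual sales revenue = 121,580 × R$113.75 = R$13,829,725.00.
Margin of safety = (R$13,829,725.00 − R$4,494,182.16) ÷ R$13,829,725.00 = 67.5%.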